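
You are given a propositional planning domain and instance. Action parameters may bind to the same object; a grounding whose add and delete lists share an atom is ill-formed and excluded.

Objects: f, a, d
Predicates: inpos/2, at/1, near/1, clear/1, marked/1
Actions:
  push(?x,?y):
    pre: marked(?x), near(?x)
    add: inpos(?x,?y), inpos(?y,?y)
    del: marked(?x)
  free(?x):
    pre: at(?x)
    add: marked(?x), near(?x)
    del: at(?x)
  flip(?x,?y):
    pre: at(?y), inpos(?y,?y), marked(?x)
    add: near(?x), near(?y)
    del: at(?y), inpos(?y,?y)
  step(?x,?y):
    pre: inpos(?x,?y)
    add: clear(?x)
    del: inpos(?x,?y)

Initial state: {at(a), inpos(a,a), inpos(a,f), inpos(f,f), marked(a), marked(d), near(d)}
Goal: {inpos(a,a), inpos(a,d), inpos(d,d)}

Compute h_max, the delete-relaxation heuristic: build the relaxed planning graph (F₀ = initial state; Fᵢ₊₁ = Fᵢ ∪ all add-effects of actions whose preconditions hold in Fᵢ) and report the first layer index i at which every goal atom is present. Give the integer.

F0 = init (7 atoms)
F1 = F0 ∪ {clear(a), clear(f), inpos(d,a), inpos(d,d), inpos(d,f), near(a)}  (13 atoms)
F2 = F1 ∪ {clear(d), inpos(a,d)}  (15 atoms)
goal ⊆ F2  ⇒  h_max = 2

2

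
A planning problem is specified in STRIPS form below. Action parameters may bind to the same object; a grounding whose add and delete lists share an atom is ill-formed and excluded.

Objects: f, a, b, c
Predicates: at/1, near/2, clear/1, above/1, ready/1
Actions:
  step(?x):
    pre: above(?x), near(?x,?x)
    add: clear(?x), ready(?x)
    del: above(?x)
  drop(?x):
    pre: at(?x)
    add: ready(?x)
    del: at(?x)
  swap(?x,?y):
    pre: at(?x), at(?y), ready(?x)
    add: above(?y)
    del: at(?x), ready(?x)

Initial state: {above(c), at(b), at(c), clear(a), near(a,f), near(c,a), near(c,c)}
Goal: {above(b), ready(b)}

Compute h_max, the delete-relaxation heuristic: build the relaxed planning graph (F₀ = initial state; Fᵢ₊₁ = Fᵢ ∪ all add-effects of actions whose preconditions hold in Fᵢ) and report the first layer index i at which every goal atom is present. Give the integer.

F0 = init (7 atoms)
F1 = F0 ∪ {clear(c), ready(b), ready(c)}  (10 atoms)
F2 = F1 ∪ {above(b)}  (11 atoms)
goal ⊆ F2  ⇒  h_max = 2

2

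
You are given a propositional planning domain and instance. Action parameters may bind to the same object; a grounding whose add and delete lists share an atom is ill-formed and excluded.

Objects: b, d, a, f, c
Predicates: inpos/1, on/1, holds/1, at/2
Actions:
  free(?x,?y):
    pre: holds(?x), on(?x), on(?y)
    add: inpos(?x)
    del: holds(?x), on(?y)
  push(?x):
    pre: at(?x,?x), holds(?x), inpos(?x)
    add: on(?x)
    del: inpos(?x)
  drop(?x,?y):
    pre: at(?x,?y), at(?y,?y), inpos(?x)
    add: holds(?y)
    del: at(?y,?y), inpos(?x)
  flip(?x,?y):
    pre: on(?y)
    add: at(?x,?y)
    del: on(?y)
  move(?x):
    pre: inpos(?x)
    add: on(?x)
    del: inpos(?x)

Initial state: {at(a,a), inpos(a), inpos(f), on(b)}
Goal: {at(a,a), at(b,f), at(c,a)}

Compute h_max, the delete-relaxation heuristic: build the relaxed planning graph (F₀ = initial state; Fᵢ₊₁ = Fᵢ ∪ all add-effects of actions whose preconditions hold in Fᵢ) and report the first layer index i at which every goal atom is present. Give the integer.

2

F0 = init (4 atoms)
F1 = F0 ∪ {at(a,b), at(b,b), at(c,b), at(d,b), at(f,b), holds(a), on(a), on(f)}  (12 atoms)
F2 = F1 ∪ {at(a,f), at(b,a), at(b,f), at(c,a), at(c,f), at(d,a), at(d,f), at(f,a), at(f,f), holds(b)}  (22 atoms)
goal ⊆ F2  ⇒  h_max = 2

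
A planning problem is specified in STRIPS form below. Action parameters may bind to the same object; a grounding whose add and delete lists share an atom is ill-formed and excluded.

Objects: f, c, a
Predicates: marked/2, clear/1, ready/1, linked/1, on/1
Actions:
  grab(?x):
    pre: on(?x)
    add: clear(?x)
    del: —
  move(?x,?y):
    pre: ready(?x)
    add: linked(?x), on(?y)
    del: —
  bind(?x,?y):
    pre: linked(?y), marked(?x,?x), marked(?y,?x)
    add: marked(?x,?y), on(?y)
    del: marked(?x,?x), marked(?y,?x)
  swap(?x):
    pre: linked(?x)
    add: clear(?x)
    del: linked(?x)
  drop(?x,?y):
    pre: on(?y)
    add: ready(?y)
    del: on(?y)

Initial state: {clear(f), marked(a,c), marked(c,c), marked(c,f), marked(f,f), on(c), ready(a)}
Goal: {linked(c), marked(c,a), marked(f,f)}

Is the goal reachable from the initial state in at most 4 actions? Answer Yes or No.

Yes

1. move(a,f)  →  {clear(f), linked(a), marked(a,c), marked(c,c), marked(c,f), marked(f,f), on(c), on(f), ready(a)}
2. bind(c,a)  →  {clear(f), linked(a), marked(c,a), marked(c,f), marked(f,f), on(a), on(c), on(f), ready(a)}
3. drop(f,c)  →  {clear(f), linked(a), marked(c,a), marked(c,f), marked(f,f), on(a), on(f), ready(a), ready(c)}
4. move(c,f)  →  {clear(f), linked(a), linked(c), marked(c,a), marked(c,f), marked(f,f), on(a), on(f), ready(a), ready(c)}
optimal plan length = 4; 4 ≤ 4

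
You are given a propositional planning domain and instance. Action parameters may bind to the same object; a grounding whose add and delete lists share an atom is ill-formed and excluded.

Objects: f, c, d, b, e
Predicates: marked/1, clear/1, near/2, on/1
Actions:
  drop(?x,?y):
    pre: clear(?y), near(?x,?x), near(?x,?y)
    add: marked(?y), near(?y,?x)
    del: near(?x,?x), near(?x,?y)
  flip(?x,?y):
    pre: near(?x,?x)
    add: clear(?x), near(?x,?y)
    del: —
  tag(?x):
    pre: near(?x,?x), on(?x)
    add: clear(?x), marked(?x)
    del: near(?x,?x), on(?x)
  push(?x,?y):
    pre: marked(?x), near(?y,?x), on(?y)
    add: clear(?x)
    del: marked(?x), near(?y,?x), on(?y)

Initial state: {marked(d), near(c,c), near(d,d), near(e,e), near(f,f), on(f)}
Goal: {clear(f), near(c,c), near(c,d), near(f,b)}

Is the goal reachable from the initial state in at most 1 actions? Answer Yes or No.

No

1. flip(f,b)  →  {clear(f), marked(d), near(c,c), near(d,d), near(e,e), near(f,b), near(f,f), on(f)}
2. flip(c,d)  →  {clear(c), clear(f), marked(d), near(c,c), near(c,d), near(d,d), near(e,e), near(f,b), near(f,f), on(f)}
optimal plan length = 2; 2 > 1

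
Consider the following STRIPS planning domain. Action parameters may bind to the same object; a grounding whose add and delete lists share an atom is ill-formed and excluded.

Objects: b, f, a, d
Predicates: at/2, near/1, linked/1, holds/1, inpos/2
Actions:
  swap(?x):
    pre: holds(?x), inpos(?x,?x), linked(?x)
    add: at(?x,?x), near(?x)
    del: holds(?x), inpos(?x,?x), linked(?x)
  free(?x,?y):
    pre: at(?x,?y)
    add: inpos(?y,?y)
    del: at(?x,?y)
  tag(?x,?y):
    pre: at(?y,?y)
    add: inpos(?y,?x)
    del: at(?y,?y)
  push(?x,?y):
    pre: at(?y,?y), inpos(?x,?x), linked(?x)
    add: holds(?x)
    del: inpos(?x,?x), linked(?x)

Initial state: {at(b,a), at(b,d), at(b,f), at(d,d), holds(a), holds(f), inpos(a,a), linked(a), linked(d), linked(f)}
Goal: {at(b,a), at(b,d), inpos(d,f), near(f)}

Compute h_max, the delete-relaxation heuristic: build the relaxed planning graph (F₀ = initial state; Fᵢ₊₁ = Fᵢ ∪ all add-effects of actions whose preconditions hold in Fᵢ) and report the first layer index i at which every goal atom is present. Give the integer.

F0 = init (10 atoms)
F1 = F0 ∪ {at(a,a), inpos(d,a), inpos(d,b), inpos(d,d), inpos(d,f), inpos(f,f), near(a)}  (17 atoms)
F2 = F1 ∪ {at(f,f), holds(d), inpos(a,b), inpos(a,d), inpos(a,f), near(f)}  (23 atoms)
goal ⊆ F2  ⇒  h_max = 2

2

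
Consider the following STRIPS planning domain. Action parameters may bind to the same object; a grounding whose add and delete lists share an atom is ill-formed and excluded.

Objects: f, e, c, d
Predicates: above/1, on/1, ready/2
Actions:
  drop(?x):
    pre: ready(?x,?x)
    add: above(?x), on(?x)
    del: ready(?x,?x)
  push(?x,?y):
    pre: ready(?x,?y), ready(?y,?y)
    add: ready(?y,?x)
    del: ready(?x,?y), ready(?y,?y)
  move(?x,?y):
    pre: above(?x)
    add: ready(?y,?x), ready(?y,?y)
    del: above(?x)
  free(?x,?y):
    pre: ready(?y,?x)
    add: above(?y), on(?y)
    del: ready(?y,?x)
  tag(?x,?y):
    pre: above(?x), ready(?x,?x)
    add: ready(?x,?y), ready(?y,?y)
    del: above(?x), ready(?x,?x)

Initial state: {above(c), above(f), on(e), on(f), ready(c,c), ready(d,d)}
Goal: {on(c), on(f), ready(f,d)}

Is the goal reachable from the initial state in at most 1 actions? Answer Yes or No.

1. drop(c)  →  {above(c), above(f), on(c), on(e), on(f), ready(d,d)}
2. drop(d)  →  {above(c), above(d), above(f), on(c), on(d), on(e), on(f)}
3. move(d,f)  →  {above(c), above(f), on(c), on(d), on(e), on(f), ready(f,d), ready(f,f)}
optimal plan length = 3; 3 > 1

No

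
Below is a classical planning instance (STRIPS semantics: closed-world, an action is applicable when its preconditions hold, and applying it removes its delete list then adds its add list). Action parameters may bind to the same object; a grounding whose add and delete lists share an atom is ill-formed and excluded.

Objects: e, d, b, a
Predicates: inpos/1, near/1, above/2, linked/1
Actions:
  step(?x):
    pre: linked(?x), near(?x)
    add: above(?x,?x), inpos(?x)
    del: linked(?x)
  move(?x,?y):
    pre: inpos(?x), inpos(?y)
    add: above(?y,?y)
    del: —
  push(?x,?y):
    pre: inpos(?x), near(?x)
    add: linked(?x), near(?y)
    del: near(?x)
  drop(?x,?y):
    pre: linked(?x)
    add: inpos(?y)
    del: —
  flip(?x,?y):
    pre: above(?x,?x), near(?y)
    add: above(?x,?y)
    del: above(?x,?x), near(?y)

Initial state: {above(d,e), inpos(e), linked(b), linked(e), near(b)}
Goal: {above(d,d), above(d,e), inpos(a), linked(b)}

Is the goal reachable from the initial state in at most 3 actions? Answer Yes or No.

1. drop(e,d)  →  {above(d,e), inpos(d), inpos(e), linked(b), linked(e), near(b)}
2. move(e,d)  →  {above(d,d), above(d,e), inpos(d), inpos(e), linked(b), linked(e), near(b)}
3. drop(e,a)  →  {above(d,d), above(d,e), inpos(a), inpos(d), inpos(e), linked(b), linked(e), near(b)}
optimal plan length = 3; 3 ≤ 3

Yes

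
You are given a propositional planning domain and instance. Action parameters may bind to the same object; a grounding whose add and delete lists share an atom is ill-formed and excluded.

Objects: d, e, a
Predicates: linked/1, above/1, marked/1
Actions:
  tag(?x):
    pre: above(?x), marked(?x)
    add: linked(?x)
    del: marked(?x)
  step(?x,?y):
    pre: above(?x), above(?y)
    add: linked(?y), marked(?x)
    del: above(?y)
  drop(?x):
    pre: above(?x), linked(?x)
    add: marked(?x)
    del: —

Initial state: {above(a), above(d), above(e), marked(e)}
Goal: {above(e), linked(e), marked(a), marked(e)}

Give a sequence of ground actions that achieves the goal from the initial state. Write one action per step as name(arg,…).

1. tag(e)  →  {above(a), above(d), above(e), linked(e)}
2. step(e,d)  →  {above(a), above(e), linked(d), linked(e), marked(e)}
3. step(a,a)  →  {above(e), linked(a), linked(d), linked(e), marked(a), marked(e)}

tag(e); step(e,d); step(a,a)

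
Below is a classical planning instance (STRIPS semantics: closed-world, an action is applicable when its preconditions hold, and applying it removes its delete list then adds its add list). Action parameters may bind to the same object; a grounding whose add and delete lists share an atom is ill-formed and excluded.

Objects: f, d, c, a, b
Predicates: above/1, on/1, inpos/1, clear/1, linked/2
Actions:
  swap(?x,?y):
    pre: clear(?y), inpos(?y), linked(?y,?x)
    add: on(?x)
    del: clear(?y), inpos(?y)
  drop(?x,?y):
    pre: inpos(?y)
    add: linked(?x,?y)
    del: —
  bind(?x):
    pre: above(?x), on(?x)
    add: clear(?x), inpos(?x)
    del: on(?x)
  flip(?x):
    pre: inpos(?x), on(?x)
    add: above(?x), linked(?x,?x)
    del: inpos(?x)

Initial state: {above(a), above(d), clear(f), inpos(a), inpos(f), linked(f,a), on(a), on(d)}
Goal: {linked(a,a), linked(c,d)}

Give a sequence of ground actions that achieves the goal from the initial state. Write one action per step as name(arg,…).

drop(a,a); bind(d); drop(c,d)

1. drop(a,a)  →  {above(a), above(d), clear(f), inpos(a), inpos(f), linked(a,a), linked(f,a), on(a), on(d)}
2. bind(d)  →  {above(a), above(d), clear(d), clear(f), inpos(a), inpos(d), inpos(f), linked(a,a), linked(f,a), on(a)}
3. drop(c,d)  →  {above(a), above(d), clear(d), clear(f), inpos(a), inpos(d), inpos(f), linked(a,a), linked(c,d), linked(f,a), on(a)}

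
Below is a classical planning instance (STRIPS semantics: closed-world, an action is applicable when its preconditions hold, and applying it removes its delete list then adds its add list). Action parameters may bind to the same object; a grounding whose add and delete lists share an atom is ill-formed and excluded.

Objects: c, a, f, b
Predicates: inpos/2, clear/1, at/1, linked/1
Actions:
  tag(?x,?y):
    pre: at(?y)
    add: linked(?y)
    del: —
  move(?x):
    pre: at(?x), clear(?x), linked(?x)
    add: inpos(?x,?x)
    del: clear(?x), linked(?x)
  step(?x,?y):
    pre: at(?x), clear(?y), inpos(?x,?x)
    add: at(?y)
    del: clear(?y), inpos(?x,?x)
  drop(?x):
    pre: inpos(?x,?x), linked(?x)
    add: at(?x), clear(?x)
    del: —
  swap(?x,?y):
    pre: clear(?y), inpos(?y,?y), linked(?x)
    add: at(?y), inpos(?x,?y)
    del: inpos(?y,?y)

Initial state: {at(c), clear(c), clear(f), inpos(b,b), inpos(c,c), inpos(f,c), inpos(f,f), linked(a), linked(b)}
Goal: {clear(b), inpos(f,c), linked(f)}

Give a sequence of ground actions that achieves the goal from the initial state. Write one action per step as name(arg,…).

step(c,f); tag(c,f); drop(b)

1. step(c,f)  →  {at(c), at(f), clear(c), inpos(b,b), inpos(f,c), inpos(f,f), linked(a), linked(b)}
2. tag(c,f)  →  {at(c), at(f), clear(c), inpos(b,b), inpos(f,c), inpos(f,f), linked(a), linked(b), linked(f)}
3. drop(b)  →  {at(b), at(c), at(f), clear(b), clear(c), inpos(b,b), inpos(f,c), inpos(f,f), linked(a), linked(b), linked(f)}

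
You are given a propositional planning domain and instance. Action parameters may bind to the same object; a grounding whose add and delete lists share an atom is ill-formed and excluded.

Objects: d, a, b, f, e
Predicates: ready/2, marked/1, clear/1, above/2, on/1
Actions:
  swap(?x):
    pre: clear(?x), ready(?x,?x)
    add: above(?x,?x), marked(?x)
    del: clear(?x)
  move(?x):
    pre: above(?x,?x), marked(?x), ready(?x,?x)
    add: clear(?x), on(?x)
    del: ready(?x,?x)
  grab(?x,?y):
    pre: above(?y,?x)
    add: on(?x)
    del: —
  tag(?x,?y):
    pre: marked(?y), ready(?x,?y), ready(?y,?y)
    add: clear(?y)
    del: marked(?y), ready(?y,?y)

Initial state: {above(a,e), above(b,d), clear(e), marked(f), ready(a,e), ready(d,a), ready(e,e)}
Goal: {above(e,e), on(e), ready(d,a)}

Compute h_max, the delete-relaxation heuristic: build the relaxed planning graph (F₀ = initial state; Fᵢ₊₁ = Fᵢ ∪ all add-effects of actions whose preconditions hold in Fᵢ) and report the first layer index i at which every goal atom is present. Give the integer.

F0 = init (7 atoms)
F1 = F0 ∪ {above(e,e), marked(e), on(d), on(e)}  (11 atoms)
goal ⊆ F1  ⇒  h_max = 1

1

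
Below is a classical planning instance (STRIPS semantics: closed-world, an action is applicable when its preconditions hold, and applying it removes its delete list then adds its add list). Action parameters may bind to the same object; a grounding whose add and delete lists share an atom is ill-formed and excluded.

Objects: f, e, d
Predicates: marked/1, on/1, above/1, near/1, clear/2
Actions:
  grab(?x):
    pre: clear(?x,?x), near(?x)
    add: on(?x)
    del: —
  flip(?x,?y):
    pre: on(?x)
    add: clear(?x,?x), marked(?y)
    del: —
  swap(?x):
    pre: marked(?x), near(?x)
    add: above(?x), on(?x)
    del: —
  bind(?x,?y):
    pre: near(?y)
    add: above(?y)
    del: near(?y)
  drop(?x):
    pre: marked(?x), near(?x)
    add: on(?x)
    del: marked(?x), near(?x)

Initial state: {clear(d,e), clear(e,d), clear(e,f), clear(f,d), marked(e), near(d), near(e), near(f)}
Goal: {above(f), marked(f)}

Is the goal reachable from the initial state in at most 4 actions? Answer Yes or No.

1. swap(e)  →  {above(e), clear(d,e), clear(e,d), clear(e,f), clear(f,d), marked(e), near(d), near(e), near(f), on(e)}
2. flip(e,f)  →  {above(e), clear(d,e), clear(e,d), clear(e,e), clear(e,f), clear(f,d), marked(e), marked(f), near(d), near(e), near(f), on(e)}
3. swap(f)  →  {above(e), above(f), clear(d,e), clear(e,d), clear(e,e), clear(e,f), clear(f,d), marked(e), marked(f), near(d), near(e), near(f), on(e), on(f)}
optimal plan length = 3; 3 ≤ 4

Yes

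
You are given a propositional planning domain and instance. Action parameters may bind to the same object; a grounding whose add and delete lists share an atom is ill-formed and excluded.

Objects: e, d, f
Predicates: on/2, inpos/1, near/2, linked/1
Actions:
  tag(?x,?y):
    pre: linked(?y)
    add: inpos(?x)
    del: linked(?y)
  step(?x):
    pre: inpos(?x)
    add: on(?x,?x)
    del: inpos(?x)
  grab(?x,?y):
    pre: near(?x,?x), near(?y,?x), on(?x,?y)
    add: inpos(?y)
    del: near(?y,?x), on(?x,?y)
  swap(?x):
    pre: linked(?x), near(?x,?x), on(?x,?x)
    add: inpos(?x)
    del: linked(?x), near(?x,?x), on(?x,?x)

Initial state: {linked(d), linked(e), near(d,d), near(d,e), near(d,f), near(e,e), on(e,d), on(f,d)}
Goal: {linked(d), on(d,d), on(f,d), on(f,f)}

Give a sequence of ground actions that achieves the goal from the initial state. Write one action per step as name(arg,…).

tag(f,e); step(f); grab(e,d); step(d)

1. tag(f,e)  →  {inpos(f), linked(d), near(d,d), near(d,e), near(d,f), near(e,e), on(e,d), on(f,d)}
2. step(f)  →  {linked(d), near(d,d), near(d,e), near(d,f), near(e,e), on(e,d), on(f,d), on(f,f)}
3. grab(e,d)  →  {inpos(d), linked(d), near(d,d), near(d,f), near(e,e), on(f,d), on(f,f)}
4. step(d)  →  {linked(d), near(d,d), near(d,f), near(e,e), on(d,d), on(f,d), on(f,f)}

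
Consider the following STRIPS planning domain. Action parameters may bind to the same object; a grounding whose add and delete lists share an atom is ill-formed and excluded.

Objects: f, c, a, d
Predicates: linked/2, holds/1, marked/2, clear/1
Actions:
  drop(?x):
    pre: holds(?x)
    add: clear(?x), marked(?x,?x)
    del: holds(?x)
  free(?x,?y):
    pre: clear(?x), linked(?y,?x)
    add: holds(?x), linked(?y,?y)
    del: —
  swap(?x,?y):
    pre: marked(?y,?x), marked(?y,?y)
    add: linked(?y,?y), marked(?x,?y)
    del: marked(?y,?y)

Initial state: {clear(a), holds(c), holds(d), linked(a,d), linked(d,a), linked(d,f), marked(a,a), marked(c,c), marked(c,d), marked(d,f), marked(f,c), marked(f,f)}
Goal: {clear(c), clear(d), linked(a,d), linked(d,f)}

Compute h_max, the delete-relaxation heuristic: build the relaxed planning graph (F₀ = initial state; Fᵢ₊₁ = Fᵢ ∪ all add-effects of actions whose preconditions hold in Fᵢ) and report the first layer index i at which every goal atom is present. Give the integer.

F0 = init (12 atoms)
F1 = F0 ∪ {clear(c), clear(d), holds(a), linked(c,c), linked(d,d), linked(f,f), marked(c,f), marked(d,c), marked(d,d)}  (21 atoms)
goal ⊆ F1  ⇒  h_max = 1

1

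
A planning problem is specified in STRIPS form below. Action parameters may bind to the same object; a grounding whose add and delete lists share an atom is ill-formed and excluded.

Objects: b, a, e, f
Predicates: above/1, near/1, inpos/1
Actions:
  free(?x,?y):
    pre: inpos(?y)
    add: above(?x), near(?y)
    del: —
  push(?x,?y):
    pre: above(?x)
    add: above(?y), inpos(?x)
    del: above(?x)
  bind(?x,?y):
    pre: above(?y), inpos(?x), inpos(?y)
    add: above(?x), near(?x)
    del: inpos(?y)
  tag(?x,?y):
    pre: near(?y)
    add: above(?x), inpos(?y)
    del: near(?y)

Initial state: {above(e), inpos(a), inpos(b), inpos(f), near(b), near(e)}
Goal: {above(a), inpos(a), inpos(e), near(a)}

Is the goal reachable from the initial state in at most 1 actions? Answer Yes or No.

1. free(b,a)  →  {above(b), above(e), inpos(a), inpos(b), inpos(f), near(a), near(b), near(e)}
2. push(e,a)  →  {above(a), above(b), inpos(a), inpos(b), inpos(e), inpos(f), near(a), near(b), near(e)}
optimal plan length = 2; 2 > 1

No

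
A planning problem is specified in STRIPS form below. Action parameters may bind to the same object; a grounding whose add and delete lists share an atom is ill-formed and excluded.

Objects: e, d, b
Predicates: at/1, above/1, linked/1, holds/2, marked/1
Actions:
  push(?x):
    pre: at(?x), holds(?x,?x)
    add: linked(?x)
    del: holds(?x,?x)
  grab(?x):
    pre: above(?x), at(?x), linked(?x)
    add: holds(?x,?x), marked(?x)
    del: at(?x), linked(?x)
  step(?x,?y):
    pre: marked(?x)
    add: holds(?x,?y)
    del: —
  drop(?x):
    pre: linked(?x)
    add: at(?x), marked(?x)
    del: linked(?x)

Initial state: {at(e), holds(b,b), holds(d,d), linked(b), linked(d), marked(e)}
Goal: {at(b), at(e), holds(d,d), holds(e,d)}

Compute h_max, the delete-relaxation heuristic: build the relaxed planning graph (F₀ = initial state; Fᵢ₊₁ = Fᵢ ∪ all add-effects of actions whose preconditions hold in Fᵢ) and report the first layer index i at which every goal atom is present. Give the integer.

F0 = init (6 atoms)
F1 = F0 ∪ {at(b), at(d), holds(e,b), holds(e,d), holds(e,e), marked(b), marked(d)}  (13 atoms)
goal ⊆ F1  ⇒  h_max = 1

1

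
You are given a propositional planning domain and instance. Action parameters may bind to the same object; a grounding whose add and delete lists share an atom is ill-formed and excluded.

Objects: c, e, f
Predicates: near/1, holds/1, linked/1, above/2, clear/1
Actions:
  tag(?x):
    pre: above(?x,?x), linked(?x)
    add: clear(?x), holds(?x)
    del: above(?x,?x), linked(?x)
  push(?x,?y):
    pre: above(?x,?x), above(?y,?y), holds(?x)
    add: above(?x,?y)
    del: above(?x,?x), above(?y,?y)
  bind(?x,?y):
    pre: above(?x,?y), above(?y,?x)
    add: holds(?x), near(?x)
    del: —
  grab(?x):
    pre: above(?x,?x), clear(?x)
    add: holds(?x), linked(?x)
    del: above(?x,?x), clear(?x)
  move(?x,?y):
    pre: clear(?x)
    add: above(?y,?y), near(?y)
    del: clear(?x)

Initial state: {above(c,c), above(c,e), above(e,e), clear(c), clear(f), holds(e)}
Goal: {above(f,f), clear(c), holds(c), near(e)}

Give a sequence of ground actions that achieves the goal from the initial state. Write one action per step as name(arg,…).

bind(c,c); bind(e,e); move(f,f)

1. bind(c,c)  →  {above(c,c), above(c,e), above(e,e), clear(c), clear(f), holds(c), holds(e), near(c)}
2. bind(e,e)  →  {above(c,c), above(c,e), above(e,e), clear(c), clear(f), holds(c), holds(e), near(c), near(e)}
3. move(f,f)  →  {above(c,c), above(c,e), above(e,e), above(f,f), clear(c), holds(c), holds(e), near(c), near(e), near(f)}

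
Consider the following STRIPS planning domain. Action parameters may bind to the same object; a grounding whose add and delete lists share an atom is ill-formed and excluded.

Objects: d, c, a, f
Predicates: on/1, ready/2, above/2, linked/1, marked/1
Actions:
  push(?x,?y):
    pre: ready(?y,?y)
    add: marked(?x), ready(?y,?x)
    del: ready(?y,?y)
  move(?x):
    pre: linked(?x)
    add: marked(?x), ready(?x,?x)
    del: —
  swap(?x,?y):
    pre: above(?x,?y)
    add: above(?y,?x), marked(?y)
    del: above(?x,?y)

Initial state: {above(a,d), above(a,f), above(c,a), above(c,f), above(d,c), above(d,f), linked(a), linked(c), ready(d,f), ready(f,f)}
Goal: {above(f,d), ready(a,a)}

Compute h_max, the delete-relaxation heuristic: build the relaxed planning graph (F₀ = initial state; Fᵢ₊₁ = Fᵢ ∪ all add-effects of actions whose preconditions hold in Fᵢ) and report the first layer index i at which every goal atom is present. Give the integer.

F0 = init (10 atoms)
F1 = F0 ∪ {above(a,c), above(c,d), above(d,a), above(f,a), above(f,c), above(f,d), marked(a), marked(c), marked(d), marked(f), ready(a,a), ready(c,c), ready(f,a), ready(f,c), ready(f,d)}  (25 atoms)
goal ⊆ F1  ⇒  h_max = 1

1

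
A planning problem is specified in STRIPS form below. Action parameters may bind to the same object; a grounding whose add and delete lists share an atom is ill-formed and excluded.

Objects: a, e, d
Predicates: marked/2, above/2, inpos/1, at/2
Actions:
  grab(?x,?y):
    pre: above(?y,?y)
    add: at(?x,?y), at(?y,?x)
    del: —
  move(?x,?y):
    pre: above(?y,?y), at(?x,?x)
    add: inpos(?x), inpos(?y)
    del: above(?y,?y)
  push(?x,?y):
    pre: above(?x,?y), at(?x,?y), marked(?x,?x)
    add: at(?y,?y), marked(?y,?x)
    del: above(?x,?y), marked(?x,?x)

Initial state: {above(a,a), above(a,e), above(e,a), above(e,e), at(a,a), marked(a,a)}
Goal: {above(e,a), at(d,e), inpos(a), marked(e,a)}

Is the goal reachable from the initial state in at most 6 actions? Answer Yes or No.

1. grab(a,e)  →  {above(a,a), above(a,e), above(e,a), above(e,e), at(a,a), at(a,e), at(e,a), marked(a,a)}
2. grab(d,e)  →  {above(a,a), above(a,e), above(e,a), above(e,e), at(a,a), at(a,e), at(d,e), at(e,a), at(e,d), marked(a,a)}
3. move(a,a)  →  {above(a,e), above(e,a), above(e,e), at(a,a), at(a,e), at(d,e), at(e,a), at(e,d), inpos(a), marked(a,a)}
4. push(a,e)  →  {above(e,a), above(e,e), at(a,a), at(a,e), at(d,e), at(e,a), at(e,d), at(e,e), inpos(a), marked(e,a)}
optimal plan length = 4; 4 ≤ 6

Yes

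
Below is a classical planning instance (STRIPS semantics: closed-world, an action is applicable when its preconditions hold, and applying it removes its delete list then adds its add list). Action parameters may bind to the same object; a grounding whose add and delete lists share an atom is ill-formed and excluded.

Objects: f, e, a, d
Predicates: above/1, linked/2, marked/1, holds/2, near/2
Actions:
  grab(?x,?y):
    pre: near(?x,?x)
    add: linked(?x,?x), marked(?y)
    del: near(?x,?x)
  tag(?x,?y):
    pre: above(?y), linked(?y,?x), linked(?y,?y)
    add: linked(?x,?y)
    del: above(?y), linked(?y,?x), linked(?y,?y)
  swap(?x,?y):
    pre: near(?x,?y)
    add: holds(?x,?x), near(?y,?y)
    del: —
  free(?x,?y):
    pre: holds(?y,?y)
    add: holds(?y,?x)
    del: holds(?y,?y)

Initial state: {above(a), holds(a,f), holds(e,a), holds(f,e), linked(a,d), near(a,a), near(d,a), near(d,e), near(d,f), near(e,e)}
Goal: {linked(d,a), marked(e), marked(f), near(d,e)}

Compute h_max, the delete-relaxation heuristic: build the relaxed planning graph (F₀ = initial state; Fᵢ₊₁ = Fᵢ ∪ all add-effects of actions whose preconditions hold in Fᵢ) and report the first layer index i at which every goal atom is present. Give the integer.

2

F0 = init (10 atoms)
F1 = F0 ∪ {holds(a,a), holds(d,d), holds(e,e), linked(a,a), linked(e,e), marked(a), marked(d), marked(e), marked(f), near(f,f)}  (20 atoms)
F2 = F1 ∪ {holds(a,d), holds(a,e), holds(d,a), holds(d,e), holds(d,f), holds(e,d), holds(e,f), holds(f,f), linked(d,a), linked(f,f)}  (30 atoms)
goal ⊆ F2  ⇒  h_max = 2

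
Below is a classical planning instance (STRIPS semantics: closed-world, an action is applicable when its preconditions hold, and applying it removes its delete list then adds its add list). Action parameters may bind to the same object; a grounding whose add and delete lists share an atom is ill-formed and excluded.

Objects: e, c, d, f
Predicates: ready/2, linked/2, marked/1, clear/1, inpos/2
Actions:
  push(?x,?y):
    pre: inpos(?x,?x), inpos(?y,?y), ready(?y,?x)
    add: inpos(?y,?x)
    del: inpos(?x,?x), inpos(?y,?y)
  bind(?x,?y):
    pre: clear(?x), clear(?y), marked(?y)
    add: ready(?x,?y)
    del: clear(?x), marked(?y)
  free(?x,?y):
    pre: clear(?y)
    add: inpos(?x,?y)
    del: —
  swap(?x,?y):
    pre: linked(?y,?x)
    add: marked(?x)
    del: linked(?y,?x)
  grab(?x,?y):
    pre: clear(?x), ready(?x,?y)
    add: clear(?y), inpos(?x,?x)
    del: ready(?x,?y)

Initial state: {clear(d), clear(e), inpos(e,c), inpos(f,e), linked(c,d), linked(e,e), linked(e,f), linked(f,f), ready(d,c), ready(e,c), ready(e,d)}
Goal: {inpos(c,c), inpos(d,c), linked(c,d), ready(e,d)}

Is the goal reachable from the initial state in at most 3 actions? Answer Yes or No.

1. grab(e,c)  →  {clear(c), clear(d), clear(e), inpos(e,c), inpos(e,e), inpos(f,e), linked(c,d), linked(e,e), linked(e,f), linked(f,f), ready(d,c), ready(e,d)}
2. free(c,c)  →  {clear(c), clear(d), clear(e), inpos(c,c), inpos(e,c), inpos(e,e), inpos(f,e), linked(c,d), linked(e,e), linked(e,f), linked(f,f), ready(d,c), ready(e,d)}
3. free(d,c)  →  {clear(c), clear(d), clear(e), inpos(c,c), inpos(d,c), inpos(e,c), inpos(e,e), inpos(f,e), linked(c,d), linked(e,e), linked(e,f), linked(f,f), ready(d,c), ready(e,d)}
optimal plan length = 3; 3 ≤ 3

Yes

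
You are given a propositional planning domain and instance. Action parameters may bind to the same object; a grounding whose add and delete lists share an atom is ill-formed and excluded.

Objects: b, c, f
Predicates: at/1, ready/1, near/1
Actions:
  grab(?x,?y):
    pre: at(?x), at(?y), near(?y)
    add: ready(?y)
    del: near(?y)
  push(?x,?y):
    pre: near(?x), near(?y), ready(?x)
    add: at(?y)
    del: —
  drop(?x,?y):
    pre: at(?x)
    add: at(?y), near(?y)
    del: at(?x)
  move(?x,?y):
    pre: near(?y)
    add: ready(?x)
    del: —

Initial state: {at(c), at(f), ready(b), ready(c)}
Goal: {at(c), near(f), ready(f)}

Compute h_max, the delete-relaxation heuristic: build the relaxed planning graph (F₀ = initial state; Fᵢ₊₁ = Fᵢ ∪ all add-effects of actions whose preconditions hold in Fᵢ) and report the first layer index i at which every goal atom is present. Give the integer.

2

F0 = init (4 atoms)
F1 = F0 ∪ {at(b), near(b), near(c), near(f)}  (8 atoms)
F2 = F1 ∪ {ready(f)}  (9 atoms)
goal ⊆ F2  ⇒  h_max = 2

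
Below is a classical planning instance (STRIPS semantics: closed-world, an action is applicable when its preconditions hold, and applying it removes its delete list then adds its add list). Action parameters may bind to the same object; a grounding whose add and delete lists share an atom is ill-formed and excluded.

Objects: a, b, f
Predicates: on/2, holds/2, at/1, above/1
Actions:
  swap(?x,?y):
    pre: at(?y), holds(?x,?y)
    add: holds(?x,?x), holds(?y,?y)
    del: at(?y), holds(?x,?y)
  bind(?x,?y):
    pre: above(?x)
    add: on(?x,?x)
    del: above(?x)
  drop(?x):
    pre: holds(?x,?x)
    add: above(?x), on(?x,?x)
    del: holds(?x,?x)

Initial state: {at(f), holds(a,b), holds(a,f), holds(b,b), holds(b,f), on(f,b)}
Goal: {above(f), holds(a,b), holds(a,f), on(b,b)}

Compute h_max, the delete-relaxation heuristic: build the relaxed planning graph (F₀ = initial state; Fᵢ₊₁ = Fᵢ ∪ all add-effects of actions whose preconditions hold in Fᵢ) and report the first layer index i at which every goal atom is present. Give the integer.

2

F0 = init (6 atoms)
F1 = F0 ∪ {above(b), holds(a,a), holds(f,f), on(b,b)}  (10 atoms)
F2 = F1 ∪ {above(a), above(f), on(a,a), on(f,f)}  (14 atoms)
goal ⊆ F2  ⇒  h_max = 2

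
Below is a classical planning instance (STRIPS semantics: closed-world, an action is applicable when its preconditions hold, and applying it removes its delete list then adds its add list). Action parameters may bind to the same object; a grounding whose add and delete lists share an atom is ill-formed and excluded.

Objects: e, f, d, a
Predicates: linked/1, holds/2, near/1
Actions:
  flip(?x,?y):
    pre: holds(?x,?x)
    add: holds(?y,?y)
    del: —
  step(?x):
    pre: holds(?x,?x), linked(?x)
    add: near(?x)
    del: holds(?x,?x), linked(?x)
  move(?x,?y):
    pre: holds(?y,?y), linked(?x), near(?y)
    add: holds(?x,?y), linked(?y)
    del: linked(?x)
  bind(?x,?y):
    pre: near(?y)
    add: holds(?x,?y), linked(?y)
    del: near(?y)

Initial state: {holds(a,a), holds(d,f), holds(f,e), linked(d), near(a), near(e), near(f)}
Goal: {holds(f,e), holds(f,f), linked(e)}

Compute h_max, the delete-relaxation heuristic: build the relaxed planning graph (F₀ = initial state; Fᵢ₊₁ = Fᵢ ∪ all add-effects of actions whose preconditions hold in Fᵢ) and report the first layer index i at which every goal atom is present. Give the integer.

F0 = init (7 atoms)
F1 = F0 ∪ {holds(a,e), holds(a,f), holds(d,a), holds(d,d), holds(d,e), holds(e,a), holds(e,e), holds(e,f), holds(f,a), holds(f,f), linked(a), linked(e), linked(f)}  (20 atoms)
goal ⊆ F1  ⇒  h_max = 1

1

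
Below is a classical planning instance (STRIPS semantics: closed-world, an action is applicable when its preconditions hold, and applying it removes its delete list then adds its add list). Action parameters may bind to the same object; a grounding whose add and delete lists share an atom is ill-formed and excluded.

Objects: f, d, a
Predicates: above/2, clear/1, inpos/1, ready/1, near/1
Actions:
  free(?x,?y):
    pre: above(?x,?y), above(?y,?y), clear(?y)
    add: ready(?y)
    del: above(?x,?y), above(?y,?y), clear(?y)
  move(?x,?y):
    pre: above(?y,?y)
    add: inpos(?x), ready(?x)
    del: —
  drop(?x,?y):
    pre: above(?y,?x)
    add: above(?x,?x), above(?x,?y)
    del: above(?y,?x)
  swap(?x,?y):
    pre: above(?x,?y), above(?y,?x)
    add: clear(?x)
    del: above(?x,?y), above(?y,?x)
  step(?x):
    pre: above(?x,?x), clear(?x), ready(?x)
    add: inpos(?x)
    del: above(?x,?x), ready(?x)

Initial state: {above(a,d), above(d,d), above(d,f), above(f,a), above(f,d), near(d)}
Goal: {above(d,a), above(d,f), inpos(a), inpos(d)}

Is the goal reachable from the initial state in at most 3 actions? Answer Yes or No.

Yes

1. move(d,d)  →  {above(a,d), above(d,d), above(d,f), above(f,a), above(f,d), inpos(d), near(d), ready(d)}
2. move(a,d)  →  {above(a,d), above(d,d), above(d,f), above(f,a), above(f,d), inpos(a), inpos(d), near(d), ready(a), ready(d)}
3. drop(d,a)  →  {above(d,a), above(d,d), above(d,f), above(f,a), above(f,d), inpos(a), inpos(d), near(d), ready(a), ready(d)}
optimal plan length = 3; 3 ≤ 3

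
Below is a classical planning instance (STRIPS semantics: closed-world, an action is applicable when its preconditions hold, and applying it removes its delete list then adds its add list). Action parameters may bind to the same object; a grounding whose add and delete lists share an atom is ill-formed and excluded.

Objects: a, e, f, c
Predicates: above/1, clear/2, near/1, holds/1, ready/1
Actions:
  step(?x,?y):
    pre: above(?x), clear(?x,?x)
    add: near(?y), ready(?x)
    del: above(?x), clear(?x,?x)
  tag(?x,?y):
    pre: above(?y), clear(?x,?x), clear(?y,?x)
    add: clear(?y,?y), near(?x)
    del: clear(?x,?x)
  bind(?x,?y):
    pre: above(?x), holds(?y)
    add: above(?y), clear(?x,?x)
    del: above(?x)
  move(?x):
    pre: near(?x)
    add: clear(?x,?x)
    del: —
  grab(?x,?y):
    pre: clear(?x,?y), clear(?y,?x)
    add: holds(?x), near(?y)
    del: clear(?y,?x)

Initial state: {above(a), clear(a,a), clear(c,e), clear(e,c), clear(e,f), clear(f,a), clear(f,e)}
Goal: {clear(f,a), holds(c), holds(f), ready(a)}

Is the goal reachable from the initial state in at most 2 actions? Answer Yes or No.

1. step(a,a)  →  {clear(c,e), clear(e,c), clear(e,f), clear(f,a), clear(f,e), near(a), ready(a)}
2. grab(f,e)  →  {clear(c,e), clear(e,c), clear(f,a), clear(f,e), holds(f), near(a), near(e), ready(a)}
3. grab(c,e)  →  {clear(c,e), clear(f,a), clear(f,e), holds(c), holds(f), near(a), near(e), ready(a)}
optimal plan length = 3; 3 > 2

No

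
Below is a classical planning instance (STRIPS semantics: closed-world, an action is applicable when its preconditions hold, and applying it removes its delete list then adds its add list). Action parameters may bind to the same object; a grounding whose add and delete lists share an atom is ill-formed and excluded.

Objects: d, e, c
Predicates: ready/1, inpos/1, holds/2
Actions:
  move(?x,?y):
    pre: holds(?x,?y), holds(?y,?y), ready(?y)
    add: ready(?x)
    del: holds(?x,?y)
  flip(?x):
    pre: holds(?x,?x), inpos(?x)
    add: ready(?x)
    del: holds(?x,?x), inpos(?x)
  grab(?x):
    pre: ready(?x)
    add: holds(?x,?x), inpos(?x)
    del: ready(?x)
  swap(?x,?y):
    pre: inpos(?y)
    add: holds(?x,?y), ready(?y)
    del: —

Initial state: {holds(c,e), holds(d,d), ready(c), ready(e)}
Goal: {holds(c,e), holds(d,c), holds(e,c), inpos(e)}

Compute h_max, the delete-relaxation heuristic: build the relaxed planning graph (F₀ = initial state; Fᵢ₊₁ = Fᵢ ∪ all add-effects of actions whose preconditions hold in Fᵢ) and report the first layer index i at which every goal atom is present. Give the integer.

2

F0 = init (4 atoms)
F1 = F0 ∪ {holds(c,c), holds(e,e), inpos(c), inpos(e)}  (8 atoms)
F2 = F1 ∪ {holds(d,c), holds(d,e), holds(e,c)}  (11 atoms)
goal ⊆ F2  ⇒  h_max = 2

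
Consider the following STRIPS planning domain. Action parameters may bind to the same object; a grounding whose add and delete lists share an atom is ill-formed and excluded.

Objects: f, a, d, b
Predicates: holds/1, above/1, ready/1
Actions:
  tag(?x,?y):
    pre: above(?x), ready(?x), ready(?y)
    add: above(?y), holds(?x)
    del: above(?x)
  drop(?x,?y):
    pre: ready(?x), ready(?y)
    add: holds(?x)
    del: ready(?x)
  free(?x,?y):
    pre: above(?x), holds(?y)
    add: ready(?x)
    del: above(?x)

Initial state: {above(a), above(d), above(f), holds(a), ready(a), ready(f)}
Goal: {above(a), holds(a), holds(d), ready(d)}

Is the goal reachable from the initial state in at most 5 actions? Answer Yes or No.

1. free(d,a)  →  {above(a), above(f), holds(a), ready(a), ready(d), ready(f)}
2. tag(f,d)  →  {above(a), above(d), holds(a), holds(f), ready(a), ready(d), ready(f)}
3. tag(d,f)  →  {above(a), above(f), holds(a), holds(d), holds(f), ready(a), ready(d), ready(f)}
optimal plan length = 3; 3 ≤ 5

Yes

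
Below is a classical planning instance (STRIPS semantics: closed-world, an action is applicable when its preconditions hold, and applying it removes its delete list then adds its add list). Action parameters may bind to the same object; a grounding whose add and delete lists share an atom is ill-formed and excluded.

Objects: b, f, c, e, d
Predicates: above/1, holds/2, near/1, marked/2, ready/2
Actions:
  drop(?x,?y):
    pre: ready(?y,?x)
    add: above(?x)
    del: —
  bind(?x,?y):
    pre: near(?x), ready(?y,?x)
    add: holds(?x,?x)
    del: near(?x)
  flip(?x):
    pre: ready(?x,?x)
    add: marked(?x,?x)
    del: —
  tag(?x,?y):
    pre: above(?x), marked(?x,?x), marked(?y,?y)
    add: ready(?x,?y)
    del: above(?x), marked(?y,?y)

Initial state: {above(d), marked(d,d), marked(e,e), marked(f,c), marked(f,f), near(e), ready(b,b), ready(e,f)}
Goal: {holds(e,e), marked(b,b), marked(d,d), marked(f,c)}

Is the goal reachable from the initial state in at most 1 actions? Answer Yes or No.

1. flip(b)  →  {above(d), marked(b,b), marked(d,d), marked(e,e), marked(f,c), marked(f,f), near(e), ready(b,b), ready(e,f)}
2. tag(d,e)  →  {marked(b,b), marked(d,d), marked(f,c), marked(f,f), near(e), ready(b,b), ready(d,e), ready(e,f)}
3. bind(e,d)  →  {holds(e,e), marked(b,b), marked(d,d), marked(f,c), marked(f,f), ready(b,b), ready(d,e), ready(e,f)}
optimal plan length = 3; 3 > 1

No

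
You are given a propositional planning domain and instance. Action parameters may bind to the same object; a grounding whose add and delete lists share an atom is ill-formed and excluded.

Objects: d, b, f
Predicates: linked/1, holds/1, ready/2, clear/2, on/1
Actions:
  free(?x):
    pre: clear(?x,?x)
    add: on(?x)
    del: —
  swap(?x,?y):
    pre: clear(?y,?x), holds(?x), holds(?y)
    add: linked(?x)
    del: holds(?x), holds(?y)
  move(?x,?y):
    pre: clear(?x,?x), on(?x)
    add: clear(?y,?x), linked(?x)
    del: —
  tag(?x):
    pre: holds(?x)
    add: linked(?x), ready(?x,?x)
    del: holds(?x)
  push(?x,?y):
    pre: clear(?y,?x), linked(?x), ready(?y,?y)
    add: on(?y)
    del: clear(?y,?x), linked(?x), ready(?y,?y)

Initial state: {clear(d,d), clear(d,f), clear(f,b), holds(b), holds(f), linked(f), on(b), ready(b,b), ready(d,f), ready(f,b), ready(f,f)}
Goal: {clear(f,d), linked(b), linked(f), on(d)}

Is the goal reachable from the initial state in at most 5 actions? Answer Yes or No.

1. free(d)  →  {clear(d,d), clear(d,f), clear(f,b), holds(b), holds(f), linked(f), on(b), on(d), ready(b,b), ready(d,f), ready(f,b), ready(f,f)}
2. swap(b,f)  →  {clear(d,d), clear(d,f), clear(f,b), linked(b), linked(f), on(b), on(d), ready(b,b), ready(d,f), ready(f,b), ready(f,f)}
3. move(d,f)  →  {clear(d,d), clear(d,f), clear(f,b), clear(f,d), linked(b), linked(d), linked(f), on(b), on(d), ready(b,b), ready(d,f), ready(f,b), ready(f,f)}
optimal plan length = 3; 3 ≤ 5

Yes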